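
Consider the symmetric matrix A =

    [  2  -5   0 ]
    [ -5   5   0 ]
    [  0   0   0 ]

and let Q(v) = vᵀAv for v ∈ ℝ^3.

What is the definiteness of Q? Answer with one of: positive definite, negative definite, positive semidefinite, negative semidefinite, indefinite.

Congruent diagonalization of A (simultaneous row and column reduction) yields pivots 2, -15/2, 0.
Counting signs: 1 positive, 1 negative, 1 zero.
Hence Q is indefinite.

indefinite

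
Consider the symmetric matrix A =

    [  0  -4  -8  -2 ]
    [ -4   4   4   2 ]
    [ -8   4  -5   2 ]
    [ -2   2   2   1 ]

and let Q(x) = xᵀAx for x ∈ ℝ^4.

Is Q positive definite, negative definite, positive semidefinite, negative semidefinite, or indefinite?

A is congruent to a diagonal matrix with 1 positive, 2 negative and 1 zero entries, so Q is indefinite.

indefinite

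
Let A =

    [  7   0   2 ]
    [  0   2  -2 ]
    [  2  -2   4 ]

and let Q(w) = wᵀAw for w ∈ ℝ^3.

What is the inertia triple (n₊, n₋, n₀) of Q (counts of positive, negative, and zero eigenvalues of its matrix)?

Symmetric row and column elimination reduces A to a congruent diagonal form with pivots 7, 2, 10/7.
Counting signs: 3 positive.

(3, 0, 0)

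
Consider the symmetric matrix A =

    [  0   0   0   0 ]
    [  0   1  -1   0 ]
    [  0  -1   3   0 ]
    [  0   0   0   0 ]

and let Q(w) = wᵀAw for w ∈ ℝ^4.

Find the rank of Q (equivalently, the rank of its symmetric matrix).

2

Applying the same elementary operations to the rows and columns of A produces a congruent diagonal matrix with entries 0, 1, 2, 0.
That gives 2 positive, 2 zero pivots.
The rank is the number of nonzero pivots: 2.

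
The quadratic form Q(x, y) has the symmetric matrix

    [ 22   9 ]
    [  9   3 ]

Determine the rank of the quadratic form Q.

Row-reducing A symmetrically gives the diagonal entries 22, -15/22.
Counting signs: 1 positive, 1 negative.
The rank is the number of nonzero pivots: 2.

2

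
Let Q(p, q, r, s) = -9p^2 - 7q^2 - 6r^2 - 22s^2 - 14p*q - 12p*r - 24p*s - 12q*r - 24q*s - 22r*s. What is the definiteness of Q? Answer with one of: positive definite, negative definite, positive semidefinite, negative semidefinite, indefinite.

negative definite

The symmetric matrix of Q is A = [[-9, -7, -6, -12], [-7, -7, -6, -12], [-6, -6, -6, -11], [-12, -12, -11, -22]].
Leading principal minors: Δ_1 = -9, Δ_2 = 14, Δ_3 = -12, Δ_4 = 10.
The signs alternate starting with Δ_1 < 0, so by Sylvester's criterion Q is negative definite.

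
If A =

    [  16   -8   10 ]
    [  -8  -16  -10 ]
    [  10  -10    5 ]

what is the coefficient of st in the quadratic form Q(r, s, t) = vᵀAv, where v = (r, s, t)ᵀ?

The coefficient of st is A[2,3] + A[3,2] = 2·(-10) = -20.

-20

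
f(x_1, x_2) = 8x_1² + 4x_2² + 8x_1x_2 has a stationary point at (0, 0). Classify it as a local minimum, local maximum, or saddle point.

local minimum

The Hessian at the origin is H = [[16, 8], [8, 8]].
det H = 16·8 − (8)² = 64 > 0 and H[1,1] = 16 > 0, so H is positive definite.
Therefore the origin is a local minimum.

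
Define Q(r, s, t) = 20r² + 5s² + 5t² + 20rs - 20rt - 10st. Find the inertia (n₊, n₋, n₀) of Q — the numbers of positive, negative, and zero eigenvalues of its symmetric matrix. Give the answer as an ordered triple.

(1, 0, 2)

Write A = [[20, 10, -10], [10, 5, -5], [-10, -5, 5]].
Row-reducing A symmetrically gives the diagonal entries 20, 0, 0.
So there are 1 positive, 2 zero pivots.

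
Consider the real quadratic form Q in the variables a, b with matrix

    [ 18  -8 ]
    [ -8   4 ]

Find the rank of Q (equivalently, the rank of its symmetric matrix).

2

Applying the same elementary operations to the rows and columns of A produces a congruent diagonal matrix with entries 18, 4/9.
Counting signs: 2 positive.
The rank is the number of nonzero pivots: 2.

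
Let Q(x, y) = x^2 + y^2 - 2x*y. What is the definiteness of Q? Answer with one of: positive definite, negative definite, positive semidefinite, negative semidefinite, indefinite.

positive semidefinite

The symmetric matrix of Q is [[1, -1], [-1, 1]].
For the 2×2 matrix [[1, -1], [-1, 1]]: det = 1·1 − (-1)² = 0, trace = 2.
det = 0 so one eigenvalue is zero; the form is semidefinite with the sign of the trace.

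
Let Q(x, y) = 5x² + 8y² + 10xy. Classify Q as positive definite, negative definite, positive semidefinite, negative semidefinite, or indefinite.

The symmetric matrix of Q is A = [[5, 5], [5, 8]].
Leading principal minors: Δ_1 = 5, Δ_2 = 15.
All leading principal minors are positive, so by Sylvester's criterion Q is positive definite.

positive definite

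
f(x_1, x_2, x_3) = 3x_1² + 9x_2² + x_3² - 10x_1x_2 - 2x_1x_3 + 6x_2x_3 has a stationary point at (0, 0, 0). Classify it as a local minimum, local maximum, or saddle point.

saddle point

The Hessian at the origin is H = [[6, -10, -2], [-10, 18, 6], [-2, 6, 2]].
Row-reducing H symmetrically gives the diagonal entries 6, 4/3, -4.
That gives 2 positive, 1 negative pivots.
H is indefinite, so the origin is a saddle point.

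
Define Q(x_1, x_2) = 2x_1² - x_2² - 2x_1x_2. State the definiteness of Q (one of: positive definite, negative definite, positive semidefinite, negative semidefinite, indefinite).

indefinite

Write A = [[2, -1], [-1, -1]].
Row-reducing A symmetrically gives the diagonal entries 2, -3/2.
So there are 1 positive, 1 negative pivots.
Hence Q is indefinite.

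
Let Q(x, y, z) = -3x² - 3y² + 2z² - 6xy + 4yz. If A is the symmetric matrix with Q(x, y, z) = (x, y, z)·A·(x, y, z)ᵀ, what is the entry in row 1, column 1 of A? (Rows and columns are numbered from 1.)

-3

The coefficient of x² in Q is -3, and that is exactly A[1,1].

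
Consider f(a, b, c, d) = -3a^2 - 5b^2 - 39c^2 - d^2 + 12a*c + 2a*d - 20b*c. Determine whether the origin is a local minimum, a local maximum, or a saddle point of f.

The Hessian at the origin is H = [[-6, 0, 12, 2], [0, -10, -20, 0], [12, -20, -78, 0], [2, 0, 0, -2]].
Symmetric row and column elimination reduces H to a congruent diagonal form with pivots -6, -10, -14, -4/21.
Counting signs: 4 negative.
H is negative definite, so the origin is a strict local maximum.

local maximum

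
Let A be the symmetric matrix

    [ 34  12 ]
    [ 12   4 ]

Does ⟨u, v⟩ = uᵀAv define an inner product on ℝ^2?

Row-reducing A symmetrically gives the diagonal entries 34, -4/17.
So there are 1 positive, 1 negative pivots.
Hence Q is indefinite.
⟨·,·⟩ is an inner product exactly when A is positive definite.

no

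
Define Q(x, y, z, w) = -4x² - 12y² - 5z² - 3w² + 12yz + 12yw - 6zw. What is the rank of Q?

The associated matrix is A = [[-4, 0, 0, 0], [0, -12, 6, 6], [0, 6, -5, -3], [0, 6, -3, -3]].
Applying the same elementary operations to the rows and columns of A produces a congruent diagonal matrix with entries -4, -12, -2, 0.
Counting signs: 3 negative, 1 zero.
The rank is the number of nonzero pivots: 3.

3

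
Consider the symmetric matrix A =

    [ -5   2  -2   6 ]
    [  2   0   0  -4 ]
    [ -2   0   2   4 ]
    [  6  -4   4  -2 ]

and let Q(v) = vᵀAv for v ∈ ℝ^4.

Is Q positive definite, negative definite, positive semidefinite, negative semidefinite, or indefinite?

indefinite

Applying the same elementary operations to the rows and columns of A produces a congruent diagonal matrix with entries -5, 4/5, 2, 2.
That gives 3 positive, 1 negative pivots.
Hence Q is indefinite.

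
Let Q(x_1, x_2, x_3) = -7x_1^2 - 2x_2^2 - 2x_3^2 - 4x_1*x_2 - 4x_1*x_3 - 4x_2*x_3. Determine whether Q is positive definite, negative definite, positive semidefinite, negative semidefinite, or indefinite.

negative semidefinite

The symmetric matrix is A = [[-7, -2, -2], [-2, -2, -2], [-2, -2, -2]].
Congruent diagonalization of A (simultaneous row and column reduction) yields pivots -7, -10/7, 0.
So there are 2 negative, 1 zero pivots.
Hence Q is negative semidefinite.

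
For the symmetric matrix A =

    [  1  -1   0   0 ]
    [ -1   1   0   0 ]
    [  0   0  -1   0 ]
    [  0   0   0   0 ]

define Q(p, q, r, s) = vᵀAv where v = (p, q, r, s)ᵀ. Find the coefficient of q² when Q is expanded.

1

The coefficient of q² is the diagonal entry A[2,2] = 1.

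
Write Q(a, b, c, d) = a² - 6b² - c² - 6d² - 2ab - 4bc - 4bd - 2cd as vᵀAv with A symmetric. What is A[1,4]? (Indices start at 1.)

The coefficient of a·d in Q is 0. For a symmetric A this equals A[1,4] + A[4,1] = 2·A[1,4].
So A[1,4] = 0/2 = 0.

0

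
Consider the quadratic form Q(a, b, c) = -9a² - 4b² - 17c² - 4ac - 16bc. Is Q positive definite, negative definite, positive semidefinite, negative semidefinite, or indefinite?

negative definite

The symmetric matrix is A = [[-9, 0, -2], [0, -4, -8], [-2, -8, -17]].
Congruent diagonalization of A (simultaneous row and column reduction) yields pivots -9, -4, -5/9.
That gives 3 negative pivots.
Hence Q is negative definite.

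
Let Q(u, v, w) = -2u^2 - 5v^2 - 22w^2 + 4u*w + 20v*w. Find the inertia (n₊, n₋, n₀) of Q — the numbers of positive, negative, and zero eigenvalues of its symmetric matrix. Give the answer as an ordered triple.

(0, 2, 1)

The symmetric matrix is A = [[-2, 0, 2], [0, -5, 10], [2, 10, -22]].
Row-reducing A symmetrically gives the diagonal entries -2, -5, 0.
So there are 2 negative, 1 zero pivots.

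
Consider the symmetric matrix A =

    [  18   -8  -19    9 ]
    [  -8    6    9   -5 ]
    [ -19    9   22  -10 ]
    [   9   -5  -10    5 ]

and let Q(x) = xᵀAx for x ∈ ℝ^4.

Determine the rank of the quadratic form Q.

4

An LDLᵀ factorisation of A has diagonal entries 18, 22/9, 20/11, 1/20.
That gives 4 positive pivots.
The rank is the number of nonzero pivots: 4.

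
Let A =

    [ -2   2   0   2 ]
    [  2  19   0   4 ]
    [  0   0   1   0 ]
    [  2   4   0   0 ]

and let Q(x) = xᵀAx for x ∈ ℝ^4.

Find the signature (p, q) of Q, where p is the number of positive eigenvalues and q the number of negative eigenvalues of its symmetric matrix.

(3, 1)

Congruent diagonalization of A (simultaneous row and column reduction) yields pivots -2, 21, 1, 2/7.
That gives 3 positive, 1 negative pivots.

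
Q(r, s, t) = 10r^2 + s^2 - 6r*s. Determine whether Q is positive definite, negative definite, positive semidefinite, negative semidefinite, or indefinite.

The symmetric matrix is A = [[10, -3, 0], [-3, 1, 0], [0, 0, 0]].
Symmetric row and column elimination reduces A to a congruent diagonal form with pivots 10, 1/10, 0.
So there are 2 positive, 1 zero pivots.
Hence Q is positive semidefinite.

positive semidefinite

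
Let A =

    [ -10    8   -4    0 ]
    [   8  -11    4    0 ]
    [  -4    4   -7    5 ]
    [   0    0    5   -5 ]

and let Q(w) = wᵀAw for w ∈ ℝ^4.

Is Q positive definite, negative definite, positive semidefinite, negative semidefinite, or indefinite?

negative definite

Congruent diagonalization of A (simultaneous row and column reduction) yields pivots -10, -23/5, -121/23, -30/121.
So there are 4 negative pivots.
Hence Q is negative definite.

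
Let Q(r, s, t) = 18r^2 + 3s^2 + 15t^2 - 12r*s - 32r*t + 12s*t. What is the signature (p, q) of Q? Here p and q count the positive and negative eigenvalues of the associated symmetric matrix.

(3, 0)

The symmetric matrix is A = [[18, -6, -16], [-6, 3, 6], [-16, 6, 15]].
An LDLᵀ factorisation of A has diagonal entries 18, 1, 1/3.
So there are 3 positive pivots.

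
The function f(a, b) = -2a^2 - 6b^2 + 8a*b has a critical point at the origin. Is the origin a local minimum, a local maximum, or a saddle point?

The Hessian at the origin is H = [[-4, 8], [8, -12]].
det H = -4·-12 − (8)² = -16 < 0, so H is indefinite.
Therefore the origin is a saddle point.

saddle point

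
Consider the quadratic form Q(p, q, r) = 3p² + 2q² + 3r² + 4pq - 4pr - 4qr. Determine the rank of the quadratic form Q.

3

Write A = [[3, 2, -2], [2, 2, -2], [-2, -2, 3]].
Applying the same elementary operations to the rows and columns of A produces a congruent diagonal matrix with entries 3, 2/3, 1.
That gives 3 positive pivots.
The rank is the number of nonzero pivots: 3.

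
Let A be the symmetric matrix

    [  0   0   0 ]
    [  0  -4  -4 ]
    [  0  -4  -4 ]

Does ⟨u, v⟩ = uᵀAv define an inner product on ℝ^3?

Row-reducing A symmetrically gives the diagonal entries 0, -4, 0.
So there are 1 negative, 2 zero pivots.
Hence Q is negative semidefinite.
⟨·,·⟩ is an inner product exactly when A is positive definite.

no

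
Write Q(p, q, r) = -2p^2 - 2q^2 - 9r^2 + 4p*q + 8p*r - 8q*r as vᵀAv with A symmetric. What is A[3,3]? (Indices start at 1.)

-9

The coefficient of r^2 in Q is -9, and that is exactly A[3,3].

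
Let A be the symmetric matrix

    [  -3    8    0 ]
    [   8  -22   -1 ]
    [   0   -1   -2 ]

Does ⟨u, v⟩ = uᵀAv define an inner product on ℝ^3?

no

Leading principal minors: Δ_1 = -3, Δ_2 = 2, Δ_3 = -1.
The signs alternate starting with Δ_1 < 0, so by Sylvester's criterion Q is negative definite.
⟨·,·⟩ is an inner product exactly when A is positive definite.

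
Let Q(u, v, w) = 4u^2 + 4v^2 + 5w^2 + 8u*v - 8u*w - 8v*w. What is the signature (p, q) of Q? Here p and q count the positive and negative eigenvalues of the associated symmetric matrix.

(2, 0)

Write A = [[4, 4, -4], [4, 4, -4], [-4, -4, 5]].
Congruent diagonalization of A (simultaneous row and column reduction) yields pivots 4, 0, 1.
Counting signs: 2 positive, 1 zero.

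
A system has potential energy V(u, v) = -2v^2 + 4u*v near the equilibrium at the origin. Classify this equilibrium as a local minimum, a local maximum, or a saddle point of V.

saddle point

The Hessian at the origin is H = [[0, 4], [4, -4]].
det H = 0·-4 − (4)² = -16 < 0, so H is indefinite.
Therefore the origin is a saddle point.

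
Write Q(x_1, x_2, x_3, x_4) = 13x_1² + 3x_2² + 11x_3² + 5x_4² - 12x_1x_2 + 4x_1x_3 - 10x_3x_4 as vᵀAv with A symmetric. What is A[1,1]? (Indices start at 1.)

13

The coefficient of x_1² in Q is 13, and that is exactly A[1,1].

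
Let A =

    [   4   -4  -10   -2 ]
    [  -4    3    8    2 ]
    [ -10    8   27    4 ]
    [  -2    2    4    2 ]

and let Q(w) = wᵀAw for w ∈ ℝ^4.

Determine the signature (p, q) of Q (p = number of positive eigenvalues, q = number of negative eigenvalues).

(3, 1)

Symmetric row and column elimination reduces A to a congruent diagonal form with pivots 4, -1, 6, 5/6.
Counting signs: 3 positive, 1 negative.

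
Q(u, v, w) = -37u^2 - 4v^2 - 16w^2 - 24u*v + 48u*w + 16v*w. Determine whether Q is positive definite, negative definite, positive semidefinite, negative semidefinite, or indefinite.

negative semidefinite

The symmetric matrix is A = [[-37, -12, 24], [-12, -4, 8], [24, 8, -16]].
Row-reducing A symmetrically gives the diagonal entries -37, -4/37, 0.
So there are 2 negative, 1 zero pivots.
Hence Q is negative semidefinite.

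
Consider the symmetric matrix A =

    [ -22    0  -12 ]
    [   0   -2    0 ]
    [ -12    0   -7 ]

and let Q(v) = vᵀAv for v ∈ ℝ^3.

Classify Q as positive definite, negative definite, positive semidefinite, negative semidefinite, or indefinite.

Leading principal minors: Δ_1 = -22, Δ_2 = 44, Δ_3 = -20.
The signs alternate starting with Δ_1 < 0, so by Sylvester's criterion Q is negative definite.

negative definite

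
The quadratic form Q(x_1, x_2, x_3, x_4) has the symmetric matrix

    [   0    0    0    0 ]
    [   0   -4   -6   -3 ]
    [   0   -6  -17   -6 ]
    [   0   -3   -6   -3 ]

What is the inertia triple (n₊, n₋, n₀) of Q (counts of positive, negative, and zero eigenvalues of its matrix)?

Row-reducing A symmetrically gives the diagonal entries 0, -4, -8, -15/32.
So there are 3 negative, 1 zero pivots.

(0, 3, 1)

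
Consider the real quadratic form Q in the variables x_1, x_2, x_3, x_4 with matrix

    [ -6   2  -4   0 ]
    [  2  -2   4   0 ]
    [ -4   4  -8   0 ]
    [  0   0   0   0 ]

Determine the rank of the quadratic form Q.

2

Symmetric row and column elimination reduces A to a congruent diagonal form with pivots -6, -4/3, 0, 0.
So there are 2 negative, 2 zero pivots.
The rank is the number of nonzero pivots: 2.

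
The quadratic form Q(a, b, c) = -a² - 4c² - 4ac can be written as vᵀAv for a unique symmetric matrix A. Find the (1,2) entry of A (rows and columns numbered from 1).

0

The coefficient of a·b in Q is 0. For a symmetric A this equals A[1,2] + A[2,1] = 2·A[1,2].
So A[1,2] = 0/2 = 0.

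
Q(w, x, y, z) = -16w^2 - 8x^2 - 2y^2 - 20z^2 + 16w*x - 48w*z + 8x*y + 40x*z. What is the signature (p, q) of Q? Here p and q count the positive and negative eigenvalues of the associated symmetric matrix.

The symmetric matrix is A = [[-16, 8, 0, -24], [8, -8, 4, 20], [0, 4, -2, 0], [-24, 20, 0, -20]].
Applying the same elementary operations to the rows and columns of A produces a congruent diagonal matrix with entries -16, -4, 2, 0.
Counting signs: 1 positive, 2 negative, 1 zero.

(1, 2)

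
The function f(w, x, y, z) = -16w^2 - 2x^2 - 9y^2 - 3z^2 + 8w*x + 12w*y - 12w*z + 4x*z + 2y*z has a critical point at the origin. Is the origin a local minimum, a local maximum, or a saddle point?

The Hessian at the origin is H = [[-32, 8, 12, -12], [8, -4, 0, 4], [12, 0, -18, 2], [-12, 4, 2, -6]].
Row-reducing H symmetrically gives the diagonal entries -32, -2, -9, -8/9.
That gives 4 negative pivots.
H is negative definite, so the origin is a strict local maximum.

local maximum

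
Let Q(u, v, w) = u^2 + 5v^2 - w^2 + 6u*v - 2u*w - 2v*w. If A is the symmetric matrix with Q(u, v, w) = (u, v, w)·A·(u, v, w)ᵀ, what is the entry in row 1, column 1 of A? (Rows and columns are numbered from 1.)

1

The coefficient of u^2 in Q is 1, and that is exactly A[1,1].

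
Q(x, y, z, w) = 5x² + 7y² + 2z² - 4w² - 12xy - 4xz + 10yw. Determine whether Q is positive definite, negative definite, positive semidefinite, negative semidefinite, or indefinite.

indefinite

The associated matrix is A = [[5, -6, -2, 0], [-6, 7, 0, 5], [-2, 0, 2, 0], [0, 5, 0, -4]].
Symmetric row and column elimination reduces A to a congruent diagonal form with pivots 5, -1/5, 30, 1.
So there are 3 positive, 1 negative pivots.
Hence Q is indefinite.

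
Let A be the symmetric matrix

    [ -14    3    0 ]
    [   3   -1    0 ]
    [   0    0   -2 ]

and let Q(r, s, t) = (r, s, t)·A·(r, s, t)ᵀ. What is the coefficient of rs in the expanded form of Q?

The coefficient of rs is A[1,2] + A[2,1] = 2·3 = 6.

6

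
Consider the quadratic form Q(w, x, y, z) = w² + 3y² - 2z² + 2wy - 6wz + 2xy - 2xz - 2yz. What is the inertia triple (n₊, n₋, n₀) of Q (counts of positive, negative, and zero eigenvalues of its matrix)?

(2, 2, 0)

The symmetric matrix is A = [[1, 0, 1, -3], [0, 0, 1, -1], [1, 1, 3, -1], [-3, -1, -1, -2]].
By Sylvester's law of inertia any congruent diagonalization of A has 2 positive, 2 negative and 0 zero entries.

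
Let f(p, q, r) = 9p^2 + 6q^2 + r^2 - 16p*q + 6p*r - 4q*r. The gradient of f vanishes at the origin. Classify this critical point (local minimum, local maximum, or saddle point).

saddle point

The Hessian at the origin is H = [[18, -16, 6], [-16, 12, -4], [6, -4, 2]].
Symmetric row and column elimination reduces H to a congruent diagonal form with pivots 18, -20/9, 4/5.
So there are 2 positive, 1 negative pivots.
H is indefinite, so the origin is a saddle point.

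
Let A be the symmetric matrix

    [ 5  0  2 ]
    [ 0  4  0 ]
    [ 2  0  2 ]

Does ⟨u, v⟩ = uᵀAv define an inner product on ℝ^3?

yes

An LDLᵀ factorisation of A has diagonal entries 5, 4, 6/5.
So there are 3 positive pivots.
Hence Q is positive definite.
⟨·,·⟩ is an inner product exactly when A is positive definite.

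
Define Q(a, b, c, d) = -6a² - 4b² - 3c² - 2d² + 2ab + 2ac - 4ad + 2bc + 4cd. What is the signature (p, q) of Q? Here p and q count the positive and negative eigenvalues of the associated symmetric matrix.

The associated matrix is A = [[-6, 1, 1, -2], [1, -4, 1, 0], [1, 1, -3, 2], [-2, 0, 2, -2]].
An LDLᵀ factorisation of A has diagonal entries -6, -23/6, -57/23, -6/19.
So there are 4 negative pivots.

(0, 4)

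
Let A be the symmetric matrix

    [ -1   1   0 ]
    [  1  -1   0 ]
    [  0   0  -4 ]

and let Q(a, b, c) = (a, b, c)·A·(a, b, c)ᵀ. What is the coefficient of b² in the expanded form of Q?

The coefficient of b² is the diagonal entry A[2,2] = -1.

-1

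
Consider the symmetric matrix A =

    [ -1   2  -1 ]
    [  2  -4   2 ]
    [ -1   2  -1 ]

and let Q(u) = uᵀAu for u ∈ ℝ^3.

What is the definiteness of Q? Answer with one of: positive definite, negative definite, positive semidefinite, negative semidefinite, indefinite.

Symmetric row and column elimination reduces A to a congruent diagonal form with pivots -1, 0, 0.
That gives 1 negative, 2 zero pivots.
Hence Q is negative semidefinite.

negative semidefinite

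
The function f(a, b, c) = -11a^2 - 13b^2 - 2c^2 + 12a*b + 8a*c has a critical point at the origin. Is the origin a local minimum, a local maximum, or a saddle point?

The Hessian at the origin is H = [[-22, 12, 8], [12, -26, 0], [8, 0, -4]].
Row-reducing H symmetrically gives the diagonal entries -22, -214/11, -12/107.
So there are 3 negative pivots.
H is negative definite, so the origin is a strict local maximum.

local maximum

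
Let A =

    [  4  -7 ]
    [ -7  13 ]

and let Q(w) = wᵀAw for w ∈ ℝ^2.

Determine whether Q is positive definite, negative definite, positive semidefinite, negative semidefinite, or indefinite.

Leading principal minors: Δ_1 = 4, Δ_2 = 3.
All leading principal minors are positive, so by Sylvester's criterion Q is positive definite.

positive definite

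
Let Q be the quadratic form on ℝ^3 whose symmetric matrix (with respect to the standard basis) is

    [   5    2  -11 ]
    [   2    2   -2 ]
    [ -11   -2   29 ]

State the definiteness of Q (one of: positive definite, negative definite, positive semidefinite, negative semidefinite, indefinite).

positive semidefinite

Applying the same elementary operations to the rows and columns of A produces a congruent diagonal matrix with entries 5, 6/5, 0.
So there are 2 positive, 1 zero pivots.
Hence Q is positive semidefinite.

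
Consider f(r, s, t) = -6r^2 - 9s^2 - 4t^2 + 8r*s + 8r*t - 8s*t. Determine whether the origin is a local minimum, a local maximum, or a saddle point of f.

The Hessian at the origin is H = [[-12, 8, 8], [8, -18, -8], [8, -8, -8]].
Applying the same elementary operations to the rows and columns of H produces a congruent diagonal matrix with entries -12, -38/3, -40/19.
That gives 3 negative pivots.
H is negative definite, so the origin is a strict local maximum.

local maximum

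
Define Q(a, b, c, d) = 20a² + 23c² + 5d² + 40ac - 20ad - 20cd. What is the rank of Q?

2

The associated matrix is A = [[20, 0, 20, -10], [0, 0, 0, 0], [20, 0, 23, -10], [-10, 0, -10, 5]].
Row-reducing A symmetrically gives the diagonal entries 20, 0, 3, 0.
Counting signs: 2 positive, 2 zero.
The rank is the number of nonzero pivots: 2.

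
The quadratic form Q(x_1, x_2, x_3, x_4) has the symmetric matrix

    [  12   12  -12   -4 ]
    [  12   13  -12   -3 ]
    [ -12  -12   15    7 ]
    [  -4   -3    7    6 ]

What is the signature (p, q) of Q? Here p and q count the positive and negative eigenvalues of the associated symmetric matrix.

(4, 0)

Symmetric row and column elimination reduces A to a congruent diagonal form with pivots 12, 1, 3, 2/3.
So there are 4 positive pivots.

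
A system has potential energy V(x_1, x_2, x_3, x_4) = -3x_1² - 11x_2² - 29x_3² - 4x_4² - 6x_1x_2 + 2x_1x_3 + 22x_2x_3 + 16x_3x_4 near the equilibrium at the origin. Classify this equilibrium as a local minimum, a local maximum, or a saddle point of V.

local maximum

The Hessian at the origin is H = [[-6, -6, 2, 0], [-6, -22, 22, 0], [2, 22, -58, 16], [0, 0, 16, -8]].
Row-reducing H symmetrically gives the diagonal entries -6, -16, -97/3, -8/97.
That gives 4 negative pivots.
H is negative definite, so the origin is a strict local maximum.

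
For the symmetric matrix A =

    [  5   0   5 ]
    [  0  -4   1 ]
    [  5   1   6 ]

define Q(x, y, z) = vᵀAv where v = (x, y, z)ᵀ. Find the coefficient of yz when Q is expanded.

2

The coefficient of yz is A[2,3] + A[3,2] = 2·1 = 2.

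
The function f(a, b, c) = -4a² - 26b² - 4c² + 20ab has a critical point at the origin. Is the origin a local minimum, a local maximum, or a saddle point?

local maximum

The Hessian at the origin is H = [[-8, 20, 0], [20, -52, 0], [0, 0, -8]].
Symmetric row and column elimination reduces H to a congruent diagonal form with pivots -8, -2, -8.
That gives 3 negative pivots.
H is negative definite, so the origin is a strict local maximum.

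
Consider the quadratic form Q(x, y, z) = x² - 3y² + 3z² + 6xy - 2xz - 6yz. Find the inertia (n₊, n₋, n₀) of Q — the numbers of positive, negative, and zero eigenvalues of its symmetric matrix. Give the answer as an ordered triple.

(2, 1, 0)

The symmetric matrix is A = [[1, 3, -1], [3, -3, -3], [-1, -3, 3]].
Congruent diagonalization of A (simultaneous row and column reduction) yields pivots 1, -12, 2.
So there are 2 positive, 1 negative pivots.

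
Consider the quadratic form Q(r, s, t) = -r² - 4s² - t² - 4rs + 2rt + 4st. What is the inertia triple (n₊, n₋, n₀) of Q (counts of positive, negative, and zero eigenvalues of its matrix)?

The symmetric matrix is A = [[-1, -2, 1], [-2, -4, 2], [1, 2, -1]].
Symmetric row and column elimination reduces A to a congruent diagonal form with pivots -1, 0, 0.
Counting signs: 1 negative, 2 zero.

(0, 1, 2)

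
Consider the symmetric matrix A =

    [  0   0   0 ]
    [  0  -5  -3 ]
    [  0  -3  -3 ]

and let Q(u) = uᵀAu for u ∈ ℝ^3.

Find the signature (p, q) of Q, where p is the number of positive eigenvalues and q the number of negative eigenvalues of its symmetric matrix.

Congruent diagonalization of A (simultaneous row and column reduction) yields pivots 0, -5, -6/5.
That gives 2 negative, 1 zero pivots.

(0, 2)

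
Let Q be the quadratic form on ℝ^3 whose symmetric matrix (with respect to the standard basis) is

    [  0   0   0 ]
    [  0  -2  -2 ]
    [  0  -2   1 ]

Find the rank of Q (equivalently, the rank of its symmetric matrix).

Applying the same elementary operations to the rows and columns of A produces a congruent diagonal matrix with entries 0, -2, 3.
That gives 1 positive, 1 negative, 1 zero pivots.
The rank is the number of nonzero pivots: 2.

2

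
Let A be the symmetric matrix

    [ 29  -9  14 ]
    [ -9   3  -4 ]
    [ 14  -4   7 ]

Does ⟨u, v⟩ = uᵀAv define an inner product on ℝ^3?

no

Applying the same elementary operations to the rows and columns of A produces a congruent diagonal matrix with entries 29, 6/29, -1/3.
So there are 2 positive, 1 negative pivots.
Hence Q is indefinite.
⟨·,·⟩ is an inner product exactly when A is positive definite.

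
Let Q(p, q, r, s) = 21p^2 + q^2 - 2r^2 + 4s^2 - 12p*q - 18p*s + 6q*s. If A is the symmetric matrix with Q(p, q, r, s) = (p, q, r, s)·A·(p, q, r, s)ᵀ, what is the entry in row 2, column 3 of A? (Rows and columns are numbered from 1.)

The coefficient of q·r in Q is 0. For a symmetric A this equals A[2,3] + A[3,2] = 2·A[2,3].
So A[2,3] = 0/2 = 0.

0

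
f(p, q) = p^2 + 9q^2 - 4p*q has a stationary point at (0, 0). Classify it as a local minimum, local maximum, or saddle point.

The Hessian at the origin is H = [[2, -4], [-4, 18]].
det H = 2·18 − (-4)² = 20 > 0 and H[1,1] = 2 > 0, so H is positive definite.
Therefore the origin is a local minimum.

local minimum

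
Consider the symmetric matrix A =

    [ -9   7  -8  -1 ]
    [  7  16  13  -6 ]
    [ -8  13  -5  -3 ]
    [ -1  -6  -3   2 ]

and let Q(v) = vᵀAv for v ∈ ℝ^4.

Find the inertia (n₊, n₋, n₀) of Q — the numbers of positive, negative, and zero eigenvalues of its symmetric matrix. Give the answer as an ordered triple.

(1, 2, 1)

Congruent diagonalization of A (simultaneous row and column reduction) yields pivots -9, 193/9, -6/193, 0.
So there are 1 positive, 2 negative, 1 zero pivots.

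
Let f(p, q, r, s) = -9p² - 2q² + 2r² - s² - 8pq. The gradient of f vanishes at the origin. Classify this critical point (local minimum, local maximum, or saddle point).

saddle point

The Hessian at the origin is H = [[-18, -8, 0, 0], [-8, -4, 0, 0], [0, 0, 4, 0], [0, 0, 0, -2]].
An LDLᵀ factorisation of H has diagonal entries -18, -4/9, 4, -2.
That gives 1 positive, 3 negative pivots.
H is indefinite, so the origin is a saddle point.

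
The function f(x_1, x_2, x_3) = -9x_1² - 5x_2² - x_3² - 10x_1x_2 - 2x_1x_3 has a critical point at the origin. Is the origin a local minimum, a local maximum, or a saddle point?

local maximum

The Hessian at the origin is H = [[-18, -10, -2], [-10, -10, 0], [-2, 0, -2]].
Symmetric row and column elimination reduces H to a congruent diagonal form with pivots -18, -40/9, -3/2.
Counting signs: 3 negative.
H is negative definite, so the origin is a strict local maximum.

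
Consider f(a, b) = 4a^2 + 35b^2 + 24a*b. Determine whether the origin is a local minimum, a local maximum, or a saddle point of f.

saddle point

The Hessian at the origin is H = [[8, 24], [24, 70]].
det H = 8·70 − (24)² = -16 < 0, so H is indefinite.
Therefore the origin is a saddle point.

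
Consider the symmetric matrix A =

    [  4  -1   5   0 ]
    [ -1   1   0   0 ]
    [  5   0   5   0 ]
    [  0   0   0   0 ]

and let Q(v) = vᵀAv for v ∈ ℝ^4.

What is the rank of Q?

3

Congruent diagonalization of A (simultaneous row and column reduction) yields pivots 4, 3/4, -10/3, 0.
So there are 2 positive, 1 negative, 1 zero pivots.
The rank is the number of nonzero pivots: 3.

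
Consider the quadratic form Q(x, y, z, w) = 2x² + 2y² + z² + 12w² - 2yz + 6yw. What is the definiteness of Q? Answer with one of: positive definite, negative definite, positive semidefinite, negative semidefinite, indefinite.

The associated matrix is A = [[2, 0, 0, 0], [0, 2, -1, 3], [0, -1, 1, 0], [0, 3, 0, 12]].
Row-reducing A symmetrically gives the diagonal entries 2, 2, 1/2, 3.
That gives 4 positive pivots.
Hence Q is positive definite.

positive definite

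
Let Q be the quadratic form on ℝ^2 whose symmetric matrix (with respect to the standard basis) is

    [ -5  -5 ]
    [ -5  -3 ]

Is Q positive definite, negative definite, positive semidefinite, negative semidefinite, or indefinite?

indefinite

For the 2×2 matrix [[-5, -5], [-5, -3]]: det = -5·-3 − (-5)² = -10, trace = -8.
det < 0 so the eigenvalues have opposite signs; the form is indefinite.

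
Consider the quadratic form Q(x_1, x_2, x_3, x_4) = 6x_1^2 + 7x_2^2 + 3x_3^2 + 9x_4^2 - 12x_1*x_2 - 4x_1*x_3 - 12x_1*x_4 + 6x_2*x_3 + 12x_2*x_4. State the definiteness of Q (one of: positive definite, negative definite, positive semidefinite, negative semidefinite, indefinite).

Write A = [[6, -6, -2, -6], [-6, 7, 3, 6], [-2, 3, 3, 0], [-6, 6, 0, 9]].
Row-reducing A symmetrically gives the diagonal entries 6, 1, 4/3, 0.
Counting signs: 3 positive, 1 zero.
Hence Q is positive semidefinite.

positive semidefinite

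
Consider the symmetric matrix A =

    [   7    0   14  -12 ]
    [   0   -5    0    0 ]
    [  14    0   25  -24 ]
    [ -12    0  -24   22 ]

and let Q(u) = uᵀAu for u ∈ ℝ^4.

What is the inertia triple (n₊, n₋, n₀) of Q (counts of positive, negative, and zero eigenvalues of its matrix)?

An LDLᵀ factorisation of A has diagonal entries 7, -5, -3, 10/7.
So there are 2 positive, 2 negative pivots.

(2, 2, 0)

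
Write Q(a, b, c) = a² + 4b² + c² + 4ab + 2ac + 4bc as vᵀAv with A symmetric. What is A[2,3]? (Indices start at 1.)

2

The coefficient of b·c in Q is 4. For a symmetric A this equals A[2,3] + A[3,2] = 2·A[2,3].
So A[2,3] = 4/2 = 2.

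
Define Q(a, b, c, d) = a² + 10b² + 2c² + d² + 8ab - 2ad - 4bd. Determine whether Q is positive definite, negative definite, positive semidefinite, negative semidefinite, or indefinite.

Write A = [[1, 4, 0, -1], [4, 10, 0, -2], [0, 0, 2, 0], [-1, -2, 0, 1]].
Applying the same elementary operations to the rows and columns of A produces a congruent diagonal matrix with entries 1, -6, 2, 2/3.
So there are 3 positive, 1 negative pivots.
Hence Q is indefinite.

indefinite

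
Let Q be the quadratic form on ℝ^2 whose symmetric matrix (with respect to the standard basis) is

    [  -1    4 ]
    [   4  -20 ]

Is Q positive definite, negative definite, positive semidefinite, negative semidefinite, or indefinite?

Leading principal minors: Δ_1 = -1, Δ_2 = 4.
The signs alternate starting with Δ_1 < 0, so by Sylvester's criterion Q is negative definite.

negative definite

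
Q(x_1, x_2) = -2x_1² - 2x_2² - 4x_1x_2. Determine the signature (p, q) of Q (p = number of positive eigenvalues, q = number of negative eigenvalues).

(0, 1)

Write A = [[-2, -2], [-2, -2]].
Row-reducing A symmetrically gives the diagonal entries -2, 0.
That gives 1 negative, 1 zero pivots.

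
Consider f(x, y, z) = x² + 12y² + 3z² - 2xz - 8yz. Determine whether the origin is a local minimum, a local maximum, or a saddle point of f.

local minimum

The Hessian at the origin is H = [[2, 0, -2], [0, 24, -8], [-2, -8, 6]].
Row-reducing H symmetrically gives the diagonal entries 2, 24, 4/3.
So there are 3 positive pivots.
H is positive definite, so the origin is a strict local minimum.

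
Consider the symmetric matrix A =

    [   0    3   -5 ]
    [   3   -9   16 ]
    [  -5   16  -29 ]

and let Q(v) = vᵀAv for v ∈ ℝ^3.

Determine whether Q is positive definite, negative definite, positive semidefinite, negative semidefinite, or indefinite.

A is congruent to a diagonal matrix with 1 positive, 2 negative and 0 zero entries, so Q is indefinite.

indefinite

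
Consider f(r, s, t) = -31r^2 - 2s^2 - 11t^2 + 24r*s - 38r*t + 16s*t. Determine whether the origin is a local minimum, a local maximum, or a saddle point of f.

The Hessian at the origin is H = [[-62, 24, -38], [24, -4, 16], [-38, 16, -22]].
An LDLᵀ factorisation of H has diagonal entries -62, 164/31, 40/41.
So there are 2 positive, 1 negative pivots.
H is indefinite, so the origin is a saddle point.

saddle point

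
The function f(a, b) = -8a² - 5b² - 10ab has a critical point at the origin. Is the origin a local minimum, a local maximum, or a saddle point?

local maximum

The Hessian at the origin is H = [[-16, -10], [-10, -10]].
det H = -16·-10 − (-10)² = 60 > 0 and H[1,1] = -16 < 0, so H is negative definite.
Therefore the origin is a local maximum.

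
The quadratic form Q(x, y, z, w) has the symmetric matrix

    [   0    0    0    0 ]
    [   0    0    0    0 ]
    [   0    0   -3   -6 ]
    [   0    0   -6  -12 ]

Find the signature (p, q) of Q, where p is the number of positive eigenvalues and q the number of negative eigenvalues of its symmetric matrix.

Row-reducing A symmetrically gives the diagonal entries 0, 0, -3, 0.
So there are 1 negative, 3 zero pivots.

(0, 1)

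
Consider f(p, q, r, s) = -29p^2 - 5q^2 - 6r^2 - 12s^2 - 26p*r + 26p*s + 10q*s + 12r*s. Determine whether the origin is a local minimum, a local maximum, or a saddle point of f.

local maximum

The Hessian at the origin is H = [[-58, 0, -26, 26], [0, -10, 0, 10], [-26, 0, -12, 12], [26, 10, 12, -24]].
Applying the same elementary operations to the rows and columns of H produces a congruent diagonal matrix with entries -58, -10, -10/29, -2.
Counting signs: 4 negative.
H is negative definite, so the origin is a strict local maximum.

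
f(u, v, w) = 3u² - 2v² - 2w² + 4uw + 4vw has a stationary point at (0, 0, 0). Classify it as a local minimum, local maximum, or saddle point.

The Hessian at the origin is H = [[6, 0, 4], [0, -4, 4], [4, 4, -4]].
Row-reducing H symmetrically gives the diagonal entries 6, -4, -8/3.
So there are 1 positive, 2 negative pivots.
H is indefinite, so the origin is a saddle point.

saddle point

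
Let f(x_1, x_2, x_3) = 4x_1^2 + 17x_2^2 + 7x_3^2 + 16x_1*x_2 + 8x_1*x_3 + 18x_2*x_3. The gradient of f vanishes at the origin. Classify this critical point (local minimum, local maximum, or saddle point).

The Hessian at the origin is H = [[8, 16, 8], [16, 34, 18], [8, 18, 14]].
Congruent diagonalization of H (simultaneous row and column reduction) yields pivots 8, 2, 4.
That gives 3 positive pivots.
H is positive definite, so the origin is a strict local minimum.

local minimum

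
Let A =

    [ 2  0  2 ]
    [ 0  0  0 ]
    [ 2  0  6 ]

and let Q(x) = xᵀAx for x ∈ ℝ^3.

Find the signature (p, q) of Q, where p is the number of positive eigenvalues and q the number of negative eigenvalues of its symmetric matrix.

Symmetric row and column elimination reduces A to a congruent diagonal form with pivots 2, 0, 4.
So there are 2 positive, 1 zero pivots.

(2, 0)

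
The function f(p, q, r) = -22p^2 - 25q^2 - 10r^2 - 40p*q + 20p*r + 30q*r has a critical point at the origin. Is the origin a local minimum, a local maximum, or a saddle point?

local maximum

The Hessian at the origin is H = [[-44, -40, 20], [-40, -50, 30], [20, 30, -20]].
Symmetric row and column elimination reduces H to a congruent diagonal form with pivots -44, -150/11, -2/3.
Counting signs: 3 negative.
H is negative definite, so the origin is a strict local maximum.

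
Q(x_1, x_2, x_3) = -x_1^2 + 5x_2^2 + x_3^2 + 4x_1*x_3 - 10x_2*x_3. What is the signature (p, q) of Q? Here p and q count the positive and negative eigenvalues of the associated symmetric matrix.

(1, 1)

The symmetric matrix is A = [[-1, 0, 2], [0, 5, -5], [2, -5, 1]].
Row-reducing A symmetrically gives the diagonal entries -1, 5, 0.
That gives 1 positive, 1 negative, 1 zero pivots.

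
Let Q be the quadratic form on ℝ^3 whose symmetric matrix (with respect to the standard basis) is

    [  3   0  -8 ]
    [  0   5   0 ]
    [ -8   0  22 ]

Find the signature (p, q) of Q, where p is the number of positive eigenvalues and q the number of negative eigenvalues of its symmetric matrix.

Row-reducing A symmetrically gives the diagonal entries 3, 5, 2/3.
Counting signs: 3 positive.

(3, 0)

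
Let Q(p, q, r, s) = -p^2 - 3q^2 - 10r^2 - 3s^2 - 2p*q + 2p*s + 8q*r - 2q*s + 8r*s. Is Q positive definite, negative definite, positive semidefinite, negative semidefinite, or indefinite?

Write A = [[-1, -1, 0, 1], [-1, -3, 4, -1], [0, 4, -10, 4], [1, -1, 4, -3]].
Row-reducing A symmetrically gives the diagonal entries -1, -2, -2, 0.
Counting signs: 3 negative, 1 zero.
Hence Q is negative semidefinite.

negative semidefinite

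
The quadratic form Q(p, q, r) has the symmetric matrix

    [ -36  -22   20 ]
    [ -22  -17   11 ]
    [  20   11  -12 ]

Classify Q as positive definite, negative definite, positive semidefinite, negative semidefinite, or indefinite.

Applying the same elementary operations to the rows and columns of A produces a congruent diagonal matrix with entries -36, -32/9, -15/32.
Counting signs: 3 negative.
Hence Q is negative definite.

negative definite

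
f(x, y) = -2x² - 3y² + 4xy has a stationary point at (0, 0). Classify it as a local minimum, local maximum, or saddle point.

The Hessian at the origin is H = [[-4, 4], [4, -6]].
det H = -4·-6 − (4)² = 8 > 0 and H[1,1] = -4 < 0, so H is negative definite.
Therefore the origin is a local maximum.

local maximum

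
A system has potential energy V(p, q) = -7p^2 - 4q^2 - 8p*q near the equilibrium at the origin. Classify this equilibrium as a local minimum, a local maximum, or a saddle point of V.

The Hessian at the origin is H = [[-14, -8], [-8, -8]].
det H = -14·-8 − (-8)² = 48 > 0 and H[1,1] = -14 < 0, so H is negative definite.
Therefore the origin is a local maximum.

local maximum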